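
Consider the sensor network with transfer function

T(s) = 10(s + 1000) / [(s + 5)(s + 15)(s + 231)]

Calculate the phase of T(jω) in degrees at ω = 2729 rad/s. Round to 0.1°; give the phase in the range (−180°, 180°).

165.1°

At s = jω = j2729:
zero (s+1000): 1000 + j2729 → |·| = √(1000²+2729²) = √8447441 ≈ 2906.4, ∠ = arctan(2729/1000) ≈ 69.88°
pole (s+5): 5 + j2729 → |·| = √(5²+2729²) = √7447466 ≈ 2729, ∠ = arctan(2729/5) ≈ 89.90°
pole (s+15): 15 + j2729 → |·| = √(15²+2729²) = √7447666 ≈ 2729, ∠ = arctan(2729/15) ≈ 89.69°
pole (s+231): 231 + j2729 → |·| = √(231²+2729²) = √7500802 ≈ 2738.8, ∠ = arctan(2729/231) ≈ 85.16°
∠T = 69.88° − 264.75° = -194.87° ≡ 165.13° (principal value)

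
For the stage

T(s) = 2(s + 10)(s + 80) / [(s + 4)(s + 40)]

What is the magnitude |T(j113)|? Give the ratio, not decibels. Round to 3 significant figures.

2.32

At s = jω = j113:
zero (s+10): 10 + j113 → |·| = √(10²+113²) = √12869 ≈ 113.44, ∠ = arctan(113/10) ≈ 84.94°
zero (s+80): 80 + j113 → |·| = √(80²+113²) = √19169 ≈ 138.45, ∠ = arctan(113/80) ≈ 54.70°
pole (s+4): 4 + j113 → |·| = √(4²+113²) = √12785 ≈ 113.07, ∠ = arctan(113/4) ≈ 87.97°
pole (s+40): 40 + j113 → |·| = √(40²+113²) = √14369 ≈ 119.87, ∠ = arctan(113/40) ≈ 70.51°
|T| = 2 · 15706 / 13554 ≈ 2.3175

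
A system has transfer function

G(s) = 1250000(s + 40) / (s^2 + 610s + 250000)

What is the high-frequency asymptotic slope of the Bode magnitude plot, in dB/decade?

-20 dB/decade

Each pole contributes −20 dB/decade at high frequency; each zero contributes +20 dB/decade.
Net: 1 zero(s) − 2 pole(s) → -20 dB/decade.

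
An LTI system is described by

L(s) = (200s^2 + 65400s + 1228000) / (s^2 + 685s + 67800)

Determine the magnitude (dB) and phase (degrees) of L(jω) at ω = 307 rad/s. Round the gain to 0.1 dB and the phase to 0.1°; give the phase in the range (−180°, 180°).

42.0 dB, 34.1°

Substitute s = j307:
Numerator: 200(j307)^2 + 65400(j307) + 1228000 = -17621800 + j20077800
Denominator: (j307)^2 + 685(j307) + 67800 = -26449 + j210295
|N| = √(17621800² + 20077800²) ≈ 2.6714e+07, ∠N ≈ 131.27°
|D| = √(26449² + 210295²) ≈ 2.1195e+05, ∠D ≈ 97.17°
|L| = 2.6714e+07 / 2.1195e+05 ≈ 126.04
Gain = 20 log₁₀(126.04) ≈ 42.01 dB
∠L = 131.27° − 97.17° = 34.10°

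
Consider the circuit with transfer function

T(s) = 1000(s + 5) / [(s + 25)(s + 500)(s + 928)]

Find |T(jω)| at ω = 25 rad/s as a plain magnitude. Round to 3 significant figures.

At s = jω = j25:
zero (s+5): 5 + j25 → |·| = √(5²+25²) = √650 ≈ 25.495, ∠ = arctan(25/5) ≈ 78.69°
pole (s+25): 25 + j25 → |·| = √(25²+25²) = √1250 ≈ 35.355, ∠ = arctan(25/25) ≈ 45.00°
pole (s+500): 500 + j25 → |·| = √(500²+25²) = √250625 ≈ 500.62, ∠ = arctan(25/500) ≈ 2.86°
pole (s+928): 928 + j25 → |·| = √(928²+25²) = √861809 ≈ 928.34, ∠ = arctan(25/928) ≈ 1.54°
|T| = 1000 · 25.495 / 1.6431e+07 ≈ 0.0015516

0.00155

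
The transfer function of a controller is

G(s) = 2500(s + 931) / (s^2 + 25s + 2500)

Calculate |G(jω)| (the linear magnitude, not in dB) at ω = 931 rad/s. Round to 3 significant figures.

3.81

At s = jω = j931:
zero (s+931): 931 + j931 → |·| = √(931²+931²) = √1733522 ≈ 1316.6, ∠ = arctan(931/931) ≈ 45.00°
quadratic: (j931)² + 25·j931 + 2500 = -864261 + j23275 → |·| ≈ 8.6457e+05, ∠ ≈ 178.46°
|G| = 2500 · 1316.6 / 8.6457e+05 ≈ 3.8071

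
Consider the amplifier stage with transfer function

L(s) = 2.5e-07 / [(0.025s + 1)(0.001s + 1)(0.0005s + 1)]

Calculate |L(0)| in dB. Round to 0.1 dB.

L(0) = 2.5e-07 · 1 / 1 = 2.5e-07
20 log₁₀(2.5e-07) ≈ -132.04 dB

-132.0 dB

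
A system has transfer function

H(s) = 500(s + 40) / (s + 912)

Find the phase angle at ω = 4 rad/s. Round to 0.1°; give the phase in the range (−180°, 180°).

At s = jω = j4:
zero (s+40): 40 + j4 → |·| = √(40²+4²) = √1616 ≈ 40.2, ∠ = arctan(4/40) ≈ 5.71°
pole (s+912): 912 + j4 → |·| = √(912²+4²) = √831760 ≈ 912.01, ∠ = arctan(4/912) ≈ 0.25°
∠H = 5.71° − 0.25° = 5.46°

5.5°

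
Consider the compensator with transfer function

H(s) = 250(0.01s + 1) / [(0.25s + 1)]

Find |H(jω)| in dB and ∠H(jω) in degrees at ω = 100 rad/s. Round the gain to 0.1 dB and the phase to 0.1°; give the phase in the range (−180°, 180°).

23.0 dB, -42.7°

At ω = 100 rad/s:
zero (1 + j100·0.01) = 1 + j1 → |·| ≈ 1.4142, ∠ ≈ 45.00°
pole (1 + j100·0.25) = 1 + j25 → |·| ≈ 25.02, ∠ ≈ 87.71°
|H| = 250 · 1.4142 / (25.02) ≈ 14.131
Gain = 20 log₁₀(14.131) ≈ 23.00 dB
∠H = (45.00°) − (87.71°) = -42.71°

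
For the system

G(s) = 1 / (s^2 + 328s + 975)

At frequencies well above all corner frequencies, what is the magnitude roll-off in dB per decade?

-40 dB/decade

Each pole contributes −20 dB/decade at high frequency; each zero contributes +20 dB/decade.
Net: 0 zero(s) − 2 pole(s) → -40 dB/decade.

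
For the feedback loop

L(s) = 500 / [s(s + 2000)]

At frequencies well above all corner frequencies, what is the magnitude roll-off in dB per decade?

Each pole contributes −20 dB/decade at high frequency; each zero contributes +20 dB/decade.
Net: 0 zero(s) − 2 pole(s) → -40 dB/decade.

-40 dB/decade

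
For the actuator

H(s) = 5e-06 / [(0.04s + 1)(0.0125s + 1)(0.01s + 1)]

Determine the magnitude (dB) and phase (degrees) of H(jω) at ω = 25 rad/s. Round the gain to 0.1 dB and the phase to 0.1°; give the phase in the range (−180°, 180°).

-109.7 dB, -76.4°

At ω = 25 rad/s:
pole (1 + j25·0.04) = 1 + j1 → |·| ≈ 1.4142, ∠ ≈ 45.00°
pole (1 + j25·0.0125) = 1 + j0.3125 → |·| ≈ 1.0477, ∠ ≈ 17.35°
pole (1 + j25·0.01) = 1 + j0.25 → |·| ≈ 1.0308, ∠ ≈ 14.04°
|H| = 5e-06 · 1 / (1.4142 · 1.0477 · 1.0308) ≈ 3.2738e-06
Gain = 20 log₁₀(3.2738e-06) ≈ -109.70 dB
∠H = (0°) − (45.00° + 17.35° + 14.04°) = -76.39°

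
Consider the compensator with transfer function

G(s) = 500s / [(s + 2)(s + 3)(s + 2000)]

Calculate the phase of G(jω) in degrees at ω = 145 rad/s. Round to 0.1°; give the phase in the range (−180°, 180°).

At s = jω = j145:
zero at origin: s = j145 → |·| = 145, ∠ = 90.00°
pole (s+2): 2 + j145 → |·| = √(2²+145²) = √21029 ≈ 145.01, ∠ = arctan(145/2) ≈ 89.21°
pole (s+3): 3 + j145 → |·| = √(3²+145²) = √21034 ≈ 145.03, ∠ = arctan(145/3) ≈ 88.81°
pole (s+2000): 2000 + j145 → |·| = √(2000²+145²) = √4021025 ≈ 2005.2, ∠ = arctan(145/2000) ≈ 4.15°
∠G = 90.00° − 182.17° = -92.17°

-92.2°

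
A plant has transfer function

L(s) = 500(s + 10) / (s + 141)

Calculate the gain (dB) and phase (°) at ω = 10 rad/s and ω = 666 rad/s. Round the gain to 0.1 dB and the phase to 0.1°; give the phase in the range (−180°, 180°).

ω = 10: 34.0 dB, 40.9°; ω = 666: 53.8 dB, 11.1°

At s = jω = j10:
zero (s+10): 10 + j10 → |·| = √(10²+10²) = √200 ≈ 14.142, ∠ = arctan(10/10) ≈ 45.00°
pole (s+141): 141 + j10 → |·| = √(141²+10²) = √19981 ≈ 141.35, ∠ = arctan(10/141) ≈ 4.06°
|L| = 500 · 14.142 / 141.35 ≈ 50.025
Gain = 20 log₁₀(50.025) ≈ 33.98 dB
∠L = 45.00° − 4.06° = 40.94°

At s = jω = j666:
zero (s+10): 10 + j666 → |·| = √(10²+666²) = √443656 ≈ 666.08, ∠ = arctan(666/10) ≈ 89.14°
pole (s+141): 141 + j666 → |·| = √(141²+666²) = √463437 ≈ 680.76, ∠ = arctan(666/141) ≈ 78.05°
|L| = 500 · 666.08 / 680.76 ≈ 489.22
Gain = 20 log₁₀(489.22) ≈ 53.79 dB
∠L = 89.14° − 78.05° = 11.09°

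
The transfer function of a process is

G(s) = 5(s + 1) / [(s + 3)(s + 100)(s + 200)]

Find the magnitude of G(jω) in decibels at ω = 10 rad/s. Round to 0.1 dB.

-72.4 dB

At s = jω = j10:
zero (s+1): 1 + j10 → |·| = √(1²+10²) = √101 ≈ 10.05, ∠ = arctan(10/1) ≈ 84.29°
pole (s+3): 3 + j10 → |·| = √(3²+10²) = √109 ≈ 10.44, ∠ = arctan(10/3) ≈ 73.30°
pole (s+100): 100 + j10 → |·| = √(100²+10²) = √10100 ≈ 100.5, ∠ = arctan(10/100) ≈ 5.71°
pole (s+200): 200 + j10 → |·| = √(200²+10²) = √40100 ≈ 200.25, ∠ = arctan(10/200) ≈ 2.86°
|G| = 5 · 10.05 / 2.1011e+05 ≈ 0.00023916
Gain = 20 log₁₀(0.00023916) ≈ -72.43 dB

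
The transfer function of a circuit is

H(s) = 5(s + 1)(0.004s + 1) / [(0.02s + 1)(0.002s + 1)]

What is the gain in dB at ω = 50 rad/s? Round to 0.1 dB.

At ω = 50 rad/s:
zero (1 + j50·1) = 1 + j50 → |·| ≈ 50.01, ∠ ≈ 88.85°
zero (1 + j50·0.004) = 1 + j0.2 → |·| ≈ 1.0198, ∠ ≈ 11.31°
pole (1 + j50·0.02) = 1 + j1 → |·| ≈ 1.4142, ∠ ≈ 45.00°
pole (1 + j50·0.002) = 1 + j0.1 → |·| ≈ 1.005, ∠ ≈ 5.71°
|H| = 5 · 50.01 · 1.0198 / (1.4142 · 1.005) ≈ 179.42
Gain = 20 log₁₀(179.42) ≈ 45.08 dB

45.1 dB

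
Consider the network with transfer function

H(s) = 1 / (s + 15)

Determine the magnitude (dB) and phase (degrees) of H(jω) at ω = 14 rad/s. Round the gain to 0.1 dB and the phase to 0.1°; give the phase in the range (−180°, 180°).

-26.2 dB, -43.0°

At s = jω = j14:
pole (s+15): 15 + j14 → |·| = √(15²+14²) = √421 ≈ 20.518, ∠ = arctan(14/15) ≈ 43.03°
|H| = 1 / 20.518 ≈ 0.048738
Gain = 20 log₁₀(0.048738) ≈ -26.24 dB
∠H = 0.00° − 43.03° = -43.03°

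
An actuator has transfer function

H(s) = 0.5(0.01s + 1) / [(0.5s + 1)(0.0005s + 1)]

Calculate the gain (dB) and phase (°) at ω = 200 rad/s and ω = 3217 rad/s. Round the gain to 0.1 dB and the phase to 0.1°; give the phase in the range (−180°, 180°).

At ω = 200 rad/s:
zero (1 + j200·0.01) = 1 + j2 → |·| ≈ 2.2361, ∠ ≈ 63.43°
pole (1 + j200·0.5) = 1 + j100 → |·| ≈ 100, ∠ ≈ 89.43°
pole (1 + j200·0.0005) = 1 + j0.1 → |·| ≈ 1.005, ∠ ≈ 5.71°
|H| = 0.5 · 2.2361 / (100 · 1.005) ≈ 0.011125
Gain = 20 log₁₀(0.011125) ≈ -39.07 dB
∠H = (63.43°) − (89.43° + 5.71°) = -31.71°

At ω = 3217 rad/s:
zero (1 + j3217·0.01) = 1 + j32.17 → |·| ≈ 32.186, ∠ ≈ 88.22°
pole (1 + j3217·0.5) = 1 + j1608.5 → |·| ≈ 1608.5, ∠ ≈ 89.96°
pole (1 + j3217·0.0005) = 1 + j1.6085 → |·| ≈ 1.894, ∠ ≈ 58.13°
|H| = 0.5 · 32.186 / (1608.5 · 1.894) ≈ 0.0052825
Gain = 20 log₁₀(0.0052825) ≈ -45.54 dB
∠H = (88.22°) − (89.96° + 58.13°) = -59.87°

ω = 200: -39.1 dB, -31.7°; ω = 3217: -45.5 dB, -59.9°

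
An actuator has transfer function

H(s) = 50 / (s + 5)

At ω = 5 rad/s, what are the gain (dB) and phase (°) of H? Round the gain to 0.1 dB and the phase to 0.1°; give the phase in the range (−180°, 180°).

At s = jω = j5:
pole (s+5): 5 + j5 → |·| = √(5²+5²) = √50 ≈ 7.0711, ∠ = arctan(5/5) ≈ 45.00°
|H| = 50 / 7.0711 ≈ 7.071
Gain = 20 log₁₀(7.071) ≈ 16.99 dB
∠H = 0.00° − 45.00° = -45.00°

17.0 dB, -45.0°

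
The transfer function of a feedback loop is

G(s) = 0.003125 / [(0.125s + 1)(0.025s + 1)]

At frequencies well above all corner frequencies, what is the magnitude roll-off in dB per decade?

-40 dB/decade

Each pole contributes −20 dB/decade at high frequency; each zero contributes +20 dB/decade.
Net: 0 zero(s) − 2 pole(s) → -40 dB/decade.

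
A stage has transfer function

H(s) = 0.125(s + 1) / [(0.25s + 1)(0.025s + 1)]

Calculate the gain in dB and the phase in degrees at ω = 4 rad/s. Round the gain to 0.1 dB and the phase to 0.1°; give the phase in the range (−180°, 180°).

-8.8 dB, 25.3°

At ω = 4 rad/s:
zero (1 + j4·1) = 1 + j4 → |·| ≈ 4.1231, ∠ ≈ 75.96°
pole (1 + j4·0.25) = 1 + j1 → |·| ≈ 1.4142, ∠ ≈ 45.00°
pole (1 + j4·0.025) = 1 + j0.1 → |·| ≈ 1.005, ∠ ≈ 5.71°
|H| = 0.125 · 4.1231 / (1.4142 · 1.005) ≈ 0.36262
Gain = 20 log₁₀(0.36262) ≈ -8.81 dB
∠H = (75.96°) − (45.00° + 5.71°) = 25.25°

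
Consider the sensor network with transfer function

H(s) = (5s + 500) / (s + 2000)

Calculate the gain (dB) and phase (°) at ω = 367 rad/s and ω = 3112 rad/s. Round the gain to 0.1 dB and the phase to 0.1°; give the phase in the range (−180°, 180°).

Substitute s = j367:
Numerator: 5(j367) + 500 = 500 + j1835
Denominator: (j367) + 2000 = 2000 + j367
|N| = √(500² + 1835²) ≈ 1901.9, ∠N ≈ 74.76°
|D| = √(2000² + 367²) ≈ 2033.4, ∠D ≈ 10.40°
|H| = 1901.9 / 2033.4 ≈ 0.93533
Gain = 20 log₁₀(0.93533) ≈ -0.58 dB
∠H = 74.76° − 10.40° = 64.36°

Substitute s = j3112:
Numerator: 5(j3112) + 500 = 500 + j15560
Denominator: (j3112) + 2000 = 2000 + j3112
|N| = √(500² + 15560²) ≈ 15568, ∠N ≈ 88.16°
|D| = √(2000² + 3112²) ≈ 3699.3, ∠D ≈ 57.27°
|H| = 15568 / 3699.3 ≈ 4.2084
Gain = 20 log₁₀(4.2084) ≈ 12.48 dB
∠H = 88.16° − 57.27° = 30.89°

ω = 367: -0.6 dB, 64.4°; ω = 3112: 12.5 dB, 30.9°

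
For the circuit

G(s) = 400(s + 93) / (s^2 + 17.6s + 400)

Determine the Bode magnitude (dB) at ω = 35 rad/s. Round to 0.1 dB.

31.7 dB

At s = jω = j35:
zero (s+93): 93 + j35 → |·| = √(93²+35²) = √9874 ≈ 99.368, ∠ = arctan(35/93) ≈ 20.62°
quadratic: (j35)² + 17.6·j35 + 400 = -825 + j616 → |·| ≈ 1029.6, ∠ ≈ 143.25°
|G| = 400 · 99.368 / 1029.6 ≈ 38.605
Gain = 20 log₁₀(38.605) ≈ 31.73 dB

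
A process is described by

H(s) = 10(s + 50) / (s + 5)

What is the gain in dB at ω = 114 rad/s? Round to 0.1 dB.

20.8 dB

At s = jω = j114:
zero (s+50): 50 + j114 → |·| = √(50²+114²) = √15496 ≈ 124.48, ∠ = arctan(114/50) ≈ 66.32°
pole (s+5): 5 + j114 → |·| = √(5²+114²) = √13021 ≈ 114.11, ∠ = arctan(114/5) ≈ 87.49°
|H| = 10 · 124.48 / 114.11 ≈ 10.909
Gain = 20 log₁₀(10.909) ≈ 20.76 dB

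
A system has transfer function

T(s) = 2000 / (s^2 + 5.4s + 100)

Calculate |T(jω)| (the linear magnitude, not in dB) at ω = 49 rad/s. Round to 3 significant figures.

0.863

At s = jω = j49:
quadratic: (j49)² + 5.4·j49 + 100 = -2301 + j264.6 → |·| ≈ 2316.2, ∠ ≈ 173.44°
|T| = 2000 / 2316.2 ≈ 0.86348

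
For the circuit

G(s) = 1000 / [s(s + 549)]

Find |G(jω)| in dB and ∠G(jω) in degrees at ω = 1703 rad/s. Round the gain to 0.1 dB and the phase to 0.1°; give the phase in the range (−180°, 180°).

-69.7 dB, -162.1°

At s = jω = j1703:
pole (s+549): 549 + j1703 → |·| = √(549²+1703²) = √3201610 ≈ 1789.3, ∠ = arctan(1703/549) ≈ 72.13°
pole at origin: |s| = 1703, ∠ = 90.00° (in denominator)
|G| = 1000 / 3.0472e+06 ≈ 0.00032817
Gain = 20 log₁₀(0.00032817) ≈ -69.68 dB
∠G = 0.00° − 162.13° = -162.13°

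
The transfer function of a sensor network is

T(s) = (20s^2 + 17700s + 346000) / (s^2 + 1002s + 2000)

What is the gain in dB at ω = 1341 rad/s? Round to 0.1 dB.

25.6 dB

Substitute s = j1341:
Numerator: 20(j1341)^2 + 17700(j1341) + 346000 = -35619620 + j23735700
Denominator: (j1341)^2 + 1002(j1341) + 2000 = -1796281 + j1343682
|N| = √(35619620² + 23735700²) ≈ 4.2804e+07, ∠N ≈ 146.32°
|D| = √(1796281² + 1343682²) ≈ 2.2432e+06, ∠D ≈ 143.20°
|T| = 4.2804e+07 / 2.2432e+06 ≈ 19.082
Gain = 20 log₁₀(19.082) ≈ 25.61 dB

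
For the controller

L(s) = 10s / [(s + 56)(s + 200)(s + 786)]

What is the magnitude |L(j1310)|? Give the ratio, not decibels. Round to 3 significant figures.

4.94e-06

At s = jω = j1310:
zero at origin: s = j1310 → |·| = 1310, ∠ = 90.00°
pole (s+56): 56 + j1310 → |·| = √(56²+1310²) = √1719236 ≈ 1311.2, ∠ = arctan(1310/56) ≈ 87.55°
pole (s+200): 200 + j1310 → |·| = √(200²+1310²) = √1756100 ≈ 1325.2, ∠ = arctan(1310/200) ≈ 81.32°
pole (s+786): 786 + j1310 → |·| = √(786²+1310²) = √2333896 ≈ 1527.7, ∠ = arctan(1310/786) ≈ 59.04°
|L| = 10 · 1310 / 2.6545e+09 ≈ 4.935e-06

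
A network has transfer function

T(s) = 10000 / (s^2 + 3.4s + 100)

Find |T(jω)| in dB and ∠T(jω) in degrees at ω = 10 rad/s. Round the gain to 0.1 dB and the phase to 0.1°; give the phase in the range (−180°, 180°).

49.4 dB, -90.0°

At s = jω = j10:
quadratic: (j10)² + 3.4·j10 + 100 = 0 + j34 → |·| ≈ 34, ∠ ≈ 90.00°
|T| = 10000 / 34 ≈ 294.12
Gain = 20 log₁₀(294.12) ≈ 49.37 dB
∠T = 0.00° − 90.00° = -90.00°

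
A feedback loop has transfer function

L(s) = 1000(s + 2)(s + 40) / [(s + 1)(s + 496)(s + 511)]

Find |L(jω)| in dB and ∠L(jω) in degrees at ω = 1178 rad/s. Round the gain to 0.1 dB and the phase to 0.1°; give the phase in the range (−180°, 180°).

At s = jω = j1178:
zero (s+2): 2 + j1178 → |·| = √(2²+1178²) = √1387688 ≈ 1178, ∠ = arctan(1178/2) ≈ 89.90°
zero (s+40): 40 + j1178 → |·| = √(40²+1178²) = √1389284 ≈ 1178.7, ∠ = arctan(1178/40) ≈ 88.06°
pole (s+1): 1 + j1178 → |·| = √(1²+1178²) = √1387685 ≈ 1178, ∠ = arctan(1178/1) ≈ 89.95°
pole (s+496): 496 + j1178 → |·| = √(496²+1178²) = √1633700 ≈ 1278.2, ∠ = arctan(1178/496) ≈ 67.17°
pole (s+511): 511 + j1178 → |·| = √(511²+1178²) = √1648805 ≈ 1284.1, ∠ = arctan(1178/511) ≈ 66.55°
|L| = 1000 · 1.3885e+06 / 1.9335e+09 ≈ 0.71813
Gain = 20 log₁₀(0.71813) ≈ -2.88 dB
∠L = 177.96° − 223.67° = -45.71°

-2.9 dB, -45.7°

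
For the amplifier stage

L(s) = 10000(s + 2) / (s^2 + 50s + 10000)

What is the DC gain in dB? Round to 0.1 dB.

L(0) = 10000·2 / 10000 = 2
20 log₁₀(2) ≈ 6.02 dB

6.0 dB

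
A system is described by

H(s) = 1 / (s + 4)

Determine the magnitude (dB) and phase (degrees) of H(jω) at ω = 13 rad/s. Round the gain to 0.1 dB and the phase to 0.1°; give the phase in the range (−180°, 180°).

-22.7 dB, -72.9°

At s = jω = j13:
pole (s+4): 4 + j13 → |·| = √(4²+13²) = √185 ≈ 13.601, ∠ = arctan(13/4) ≈ 72.90°
|H| = 1 / 13.601 ≈ 0.073524
Gain = 20 log₁₀(0.073524) ≈ -22.67 dB
∠H = 0.00° − 72.90° = -72.90°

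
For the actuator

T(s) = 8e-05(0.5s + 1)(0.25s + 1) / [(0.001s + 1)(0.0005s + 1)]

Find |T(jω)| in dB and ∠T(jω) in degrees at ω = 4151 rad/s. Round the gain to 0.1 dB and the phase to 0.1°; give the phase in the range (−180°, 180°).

24.9 dB, 39.2°

At ω = 4151 rad/s:
zero (1 + j4151·0.5) = 1 + j2075.5 → |·| ≈ 2075.5, ∠ ≈ 89.97°
zero (1 + j4151·0.25) = 1 + j1037.75 → |·| ≈ 1037.8, ∠ ≈ 89.94°
pole (1 + j4151·0.001) = 1 + j4.151 → |·| ≈ 4.2698, ∠ ≈ 76.46°
pole (1 + j4151·0.0005) = 1 + j2.0755 → |·| ≈ 2.3038, ∠ ≈ 64.27°
|T| = 8e-05 · 2075.5 · 1037.8 / (4.2698 · 2.3038) ≈ 17.518
Gain = 20 log₁₀(17.518) ≈ 24.87 dB
∠T = (89.97° + 89.94°) − (76.46° + 64.27°) = 39.18°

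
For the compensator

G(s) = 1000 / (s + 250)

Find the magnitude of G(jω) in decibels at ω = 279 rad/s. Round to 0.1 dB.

8.5 dB

Substitute s = j279:
Numerator: 1000 = 1000 + j0
Denominator: (j279) + 250 = 250 + j279
|N| = √(1000² + 0²) ≈ 1000, ∠N ≈ 0.00°
|D| = √(250² + 279²) ≈ 374.62, ∠D ≈ 48.14°
|G| = 1000 / 374.62 ≈ 2.6694
Gain = 20 log₁₀(2.6694) ≈ 8.53 dB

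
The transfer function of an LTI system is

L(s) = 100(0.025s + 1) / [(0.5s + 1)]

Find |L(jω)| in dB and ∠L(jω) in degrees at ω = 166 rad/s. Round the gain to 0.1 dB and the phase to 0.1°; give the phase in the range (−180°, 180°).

At ω = 166 rad/s:
zero (1 + j166·0.025) = 1 + j4.15 → |·| ≈ 4.2688, ∠ ≈ 76.45°
pole (1 + j166·0.5) = 1 + j83 → |·| ≈ 83.006, ∠ ≈ 89.31°
|L| = 100 · 4.2688 / (83.006) ≈ 5.1428
Gain = 20 log₁₀(5.1428) ≈ 14.22 dB
∠L = (76.45°) − (89.31°) = -12.86°

14.2 dB, -12.9°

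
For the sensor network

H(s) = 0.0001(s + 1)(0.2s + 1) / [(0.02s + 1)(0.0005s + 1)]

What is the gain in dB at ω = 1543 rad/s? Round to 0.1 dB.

1.7 dB

At ω = 1543 rad/s:
zero (1 + j1543·1) = 1 + j1543 → |·| ≈ 1543, ∠ ≈ 89.96°
zero (1 + j1543·0.2) = 1 + j308.6 → |·| ≈ 308.6, ∠ ≈ 89.81°
pole (1 + j1543·0.02) = 1 + j30.86 → |·| ≈ 30.876, ∠ ≈ 88.14°
pole (1 + j1543·0.0005) = 1 + j0.7715 → |·| ≈ 1.263, ∠ ≈ 37.65°
|H| = 0.0001 · 1543 · 308.6 / (30.876 · 1.263) ≈ 1.2211
Gain = 20 log₁₀(1.2211) ≈ 1.74 dB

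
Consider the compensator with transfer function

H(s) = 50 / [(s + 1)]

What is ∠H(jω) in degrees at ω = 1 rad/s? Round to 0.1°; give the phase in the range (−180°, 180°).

At ω = 1 rad/s:
pole (1 + j1·1) = 1 + j1 → |·| ≈ 1.4142, ∠ ≈ 45.00°
∠H = (0°) − (45.00°) = -45.00°

-45.0°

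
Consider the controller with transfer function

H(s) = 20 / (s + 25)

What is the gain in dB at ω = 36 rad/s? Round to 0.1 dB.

At s = jω = j36:
pole (s+25): 25 + j36 → |·| = √(25²+36²) = √1921 ≈ 43.829, ∠ = arctan(36/25) ≈ 55.22°
|H| = 20 / 43.829 ≈ 0.45632
Gain = 20 log₁₀(0.45632) ≈ -6.81 dB

-6.8 dB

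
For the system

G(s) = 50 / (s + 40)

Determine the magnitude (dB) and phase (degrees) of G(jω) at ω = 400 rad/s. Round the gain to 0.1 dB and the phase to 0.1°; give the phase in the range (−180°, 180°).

At s = jω = j400:
pole (s+40): 40 + j400 → |·| = √(40²+400²) = √161600 ≈ 402, ∠ = arctan(400/40) ≈ 84.29°
|G| = 50 / 402 ≈ 0.12438
Gain = 20 log₁₀(0.12438) ≈ -18.10 dB
∠G = 0.00° − 84.29° = -84.29°

-18.1 dB, -84.3°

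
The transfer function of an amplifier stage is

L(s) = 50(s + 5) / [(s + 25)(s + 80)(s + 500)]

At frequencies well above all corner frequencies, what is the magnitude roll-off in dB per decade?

Each pole contributes −20 dB/decade at high frequency; each zero contributes +20 dB/decade.
Net: 1 zero(s) − 3 pole(s) → -40 dB/decade.

-40 dB/decade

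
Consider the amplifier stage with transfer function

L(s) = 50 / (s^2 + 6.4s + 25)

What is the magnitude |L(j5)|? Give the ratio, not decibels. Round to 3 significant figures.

At s = jω = j5:
quadratic: (j5)² + 6.4·j5 + 25 = 0 + j32 → |·| ≈ 32, ∠ ≈ 90.00°
|L| = 50 / 32 ≈ 1.5625

1.56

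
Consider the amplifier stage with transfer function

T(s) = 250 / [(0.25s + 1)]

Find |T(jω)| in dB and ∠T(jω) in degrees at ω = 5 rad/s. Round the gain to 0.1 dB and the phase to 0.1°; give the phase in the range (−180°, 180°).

43.9 dB, -51.3°

At ω = 5 rad/s:
pole (1 + j5·0.25) = 1 + j1.25 → |·| ≈ 1.6008, ∠ ≈ 51.34°
|T| = 250 · 1 / (1.6008) ≈ 156.17
Gain = 20 log₁₀(156.17) ≈ 43.87 dB
∠T = (0°) − (51.34°) = -51.34°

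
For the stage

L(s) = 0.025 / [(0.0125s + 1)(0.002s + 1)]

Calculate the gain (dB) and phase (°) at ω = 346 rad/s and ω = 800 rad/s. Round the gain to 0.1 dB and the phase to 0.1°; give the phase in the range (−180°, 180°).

ω = 346: -46.7 dB, -111.7°; ω = 800: -57.6 dB, -142.3°

At ω = 346 rad/s:
pole (1 + j346·0.0125) = 1 + j4.325 → |·| ≈ 4.4391, ∠ ≈ 76.98°
pole (1 + j346·0.002) = 1 + j0.692 → |·| ≈ 1.2161, ∠ ≈ 34.68°
|L| = 0.025 · 1 / (4.4391 · 1.2161) ≈ 0.004631
Gain = 20 log₁₀(0.004631) ≈ -46.69 dB
∠L = (0°) − (76.98° + 34.68°) = -111.66°

At ω = 800 rad/s:
pole (1 + j800·0.0125) = 1 + j10 → |·| ≈ 10.05, ∠ ≈ 84.29°
pole (1 + j800·0.002) = 1 + j1.6 → |·| ≈ 1.8868, ∠ ≈ 57.99°
|L| = 0.025 · 1 / (10.05 · 1.8868) ≈ 0.0013184
Gain = 20 log₁₀(0.0013184) ≈ -57.60 dB
∠L = (0°) − (84.29° + 57.99°) = -142.28°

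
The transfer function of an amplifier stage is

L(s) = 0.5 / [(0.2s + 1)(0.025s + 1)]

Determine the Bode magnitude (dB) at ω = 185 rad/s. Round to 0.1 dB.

-50.9 dB

At ω = 185 rad/s:
pole (1 + j185·0.2) = 1 + j37 → |·| ≈ 37.014, ∠ ≈ 88.45°
pole (1 + j185·0.025) = 1 + j4.625 → |·| ≈ 4.7319, ∠ ≈ 77.80°
|L| = 0.5 · 1 / (37.014 · 4.7319) ≈ 0.0028548
Gain = 20 log₁₀(0.0028548) ≈ -50.89 dB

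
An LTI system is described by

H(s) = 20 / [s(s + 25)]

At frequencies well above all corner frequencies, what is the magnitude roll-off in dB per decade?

Each pole contributes −20 dB/decade at high frequency; each zero contributes +20 dB/decade.
Net: 0 zero(s) − 2 pole(s) → -40 dB/decade.

-40 dB/decade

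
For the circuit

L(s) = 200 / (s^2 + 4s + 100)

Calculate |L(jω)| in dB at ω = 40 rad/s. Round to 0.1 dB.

At s = jω = j40:
quadratic: (j40)² + 4·j40 + 100 = -1500 + j160 → |·| ≈ 1508.5, ∠ ≈ 173.91°
|L| = 200 / 1508.5 ≈ 0.13258
Gain = 20 log₁₀(0.13258) ≈ -17.55 dB

-17.6 dB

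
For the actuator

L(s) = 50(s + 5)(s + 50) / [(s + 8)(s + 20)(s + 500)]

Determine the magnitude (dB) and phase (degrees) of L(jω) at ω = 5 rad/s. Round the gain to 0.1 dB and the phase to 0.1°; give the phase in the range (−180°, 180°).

At s = jω = j5:
zero (s+5): 5 + j5 → |·| = √(5²+5²) = √50 ≈ 7.0711, ∠ = arctan(5/5) ≈ 45.00°
zero (s+50): 50 + j5 → |·| = √(50²+5²) = √2525 ≈ 50.249, ∠ = arctan(5/50) ≈ 5.71°
pole (s+8): 8 + j5 → |·| = √(8²+5²) = √89 ≈ 9.434, ∠ = arctan(5/8) ≈ 32.01°
pole (s+20): 20 + j5 → |·| = √(20²+5²) = √425 ≈ 20.616, ∠ = arctan(5/20) ≈ 14.04°
pole (s+500): 500 + j5 → |·| = √(500²+5²) = √250025 ≈ 500.02, ∠ = arctan(5/500) ≈ 0.57°
|L| = 50 · 355.32 / 97250 ≈ 0.18268
Gain = 20 log₁₀(0.18268) ≈ -14.77 dB
∠L = 50.71° − 46.62° = 4.09°

-14.8 dB, 4.1°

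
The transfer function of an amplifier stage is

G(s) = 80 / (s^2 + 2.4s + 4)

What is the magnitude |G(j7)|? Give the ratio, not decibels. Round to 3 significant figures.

1.67

At s = jω = j7:
quadratic: (j7)² + 2.4·j7 + 4 = -45 + j16.8 → |·| ≈ 48.034, ∠ ≈ 159.53°
|G| = 80 / 48.034 ≈ 1.6655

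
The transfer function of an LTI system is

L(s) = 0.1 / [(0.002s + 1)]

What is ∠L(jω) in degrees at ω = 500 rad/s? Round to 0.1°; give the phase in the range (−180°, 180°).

-45.0°

At ω = 500 rad/s:
pole (1 + j500·0.002) = 1 + j1 → |·| ≈ 1.4142, ∠ ≈ 45.00°
∠L = (0°) − (45.00°) = -45.00°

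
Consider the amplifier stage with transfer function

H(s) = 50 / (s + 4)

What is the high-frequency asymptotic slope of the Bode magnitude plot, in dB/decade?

-20 dB/decade

Each pole contributes −20 dB/decade at high frequency; each zero contributes +20 dB/decade.
Net: 0 zero(s) − 1 pole(s) → -20 dB/decade.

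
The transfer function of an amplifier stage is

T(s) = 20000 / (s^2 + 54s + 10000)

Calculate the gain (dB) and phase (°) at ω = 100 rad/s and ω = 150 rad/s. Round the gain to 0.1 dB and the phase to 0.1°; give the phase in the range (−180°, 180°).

At s = jω = j100:
quadratic: (j100)² + 54·j100 + 10000 = 0 + j5400 → |·| ≈ 5400, ∠ ≈ 90.00°
|T| = 20000 / 5400 ≈ 3.7037
Gain = 20 log₁₀(3.7037) ≈ 11.37 dB
∠T = 0.00° − 90.00° = -90.00°

At s = jω = j150:
quadratic: (j150)² + 54·j150 + 10000 = -12500 + j8100 → |·| ≈ 14895, ∠ ≈ 147.06°
|T| = 20000 / 14895 ≈ 1.3427
Gain = 20 log₁₀(1.3427) ≈ 2.56 dB
∠T = 0.00° − 147.06° = -147.06°

ω = 100: 11.4 dB, -90.0°; ω = 150: 2.6 dB, -147.1°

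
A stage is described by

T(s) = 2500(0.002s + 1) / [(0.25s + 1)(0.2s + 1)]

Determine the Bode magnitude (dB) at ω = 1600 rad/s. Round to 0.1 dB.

-23.7 dB

At ω = 1600 rad/s:
zero (1 + j1600·0.002) = 1 + j3.2 → |·| ≈ 3.3526, ∠ ≈ 72.65°
pole (1 + j1600·0.25) = 1 + j400 → |·| ≈ 400, ∠ ≈ 89.86°
pole (1 + j1600·0.2) = 1 + j320 → |·| ≈ 320, ∠ ≈ 89.82°
|T| = 2500 · 3.3526 / (400 · 320) ≈ 0.06548
Gain = 20 log₁₀(0.06548) ≈ -23.68 dB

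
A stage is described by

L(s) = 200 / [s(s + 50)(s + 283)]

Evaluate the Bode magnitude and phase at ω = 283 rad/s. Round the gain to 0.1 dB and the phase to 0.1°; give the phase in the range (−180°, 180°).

-104.2 dB, 145.0°

At s = jω = j283:
pole (s+50): 50 + j283 → |·| = √(50²+283²) = √82589 ≈ 287.38, ∠ = arctan(283/50) ≈ 79.98°
pole (s+283): 283 + j283 → |·| = √(283²+283²) = √160178 ≈ 400.22, ∠ = arctan(283/283) ≈ 45.00°
pole at origin: |s| = 283, ∠ = 90.00° (in denominator)
|L| = 200 / 3.2549e+07 ≈ 6.1446e-06
Gain = 20 log₁₀(6.1446e-06) ≈ -104.23 dB
∠L = 0.00° − 214.98° = -214.98° ≡ 145.02° (principal value)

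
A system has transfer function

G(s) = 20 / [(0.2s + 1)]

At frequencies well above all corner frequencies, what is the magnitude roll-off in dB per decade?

Each pole contributes −20 dB/decade at high frequency; each zero contributes +20 dB/decade.
Net: 0 zero(s) − 1 pole(s) → -20 dB/decade.

-20 dB/decade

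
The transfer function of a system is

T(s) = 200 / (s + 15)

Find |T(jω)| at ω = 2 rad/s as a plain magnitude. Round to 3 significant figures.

Substitute s = j2:
Numerator: 200 = 200 + j0
Denominator: (j2) + 15 = 15 + j2
|N| = √(200² + 0²) ≈ 200, ∠N ≈ 0.00°
|D| = √(15² + 2²) ≈ 15.133, ∠D ≈ 7.59°
|T| = 200 / 15.133 ≈ 13.216

13.2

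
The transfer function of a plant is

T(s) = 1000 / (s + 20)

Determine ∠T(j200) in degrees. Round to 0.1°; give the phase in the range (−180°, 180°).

-84.3°

At s = jω = j200:
pole (s+20): 20 + j200 → |·| = √(20²+200²) = √40400 ≈ 201, ∠ = arctan(200/20) ≈ 84.29°
∠T = 0.00° − 84.29° = -84.29°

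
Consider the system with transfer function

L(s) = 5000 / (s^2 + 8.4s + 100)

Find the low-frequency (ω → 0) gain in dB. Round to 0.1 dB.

L(0) = 5000 / 100 = 50
20 log₁₀(50) ≈ 33.98 dB

34.0 dB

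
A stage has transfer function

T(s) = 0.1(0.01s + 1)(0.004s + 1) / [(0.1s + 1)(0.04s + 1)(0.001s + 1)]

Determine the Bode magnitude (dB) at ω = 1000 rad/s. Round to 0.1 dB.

At ω = 1000 rad/s:
zero (1 + j1000·0.01) = 1 + j10 → |·| ≈ 10.05, ∠ ≈ 84.29°
zero (1 + j1000·0.004) = 1 + j4 → |·| ≈ 4.1231, ∠ ≈ 75.96°
pole (1 + j1000·0.1) = 1 + j100 → |·| ≈ 100, ∠ ≈ 89.43°
pole (1 + j1000·0.04) = 1 + j40 → |·| ≈ 40.012, ∠ ≈ 88.57°
pole (1 + j1000·0.001) = 1 + j1 → |·| ≈ 1.4142, ∠ ≈ 45.00°
|T| = 0.1 · 10.05 · 4.1231 / (100 · 40.012 · 1.4142) ≈ 0.0007323
Gain = 20 log₁₀(0.0007323) ≈ -62.71 dB

-62.7 dB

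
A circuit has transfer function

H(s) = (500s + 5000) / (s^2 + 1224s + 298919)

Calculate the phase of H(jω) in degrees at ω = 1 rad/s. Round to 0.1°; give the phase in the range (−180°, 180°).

Substitute s = j1:
Numerator: 500(j1) + 5000 = 5000 + j500
Denominator: (j1)^2 + 1224(j1) + 298919 = 298918 + j1224
|N| = √(5000² + 500²) ≈ 5024.9, ∠N ≈ 5.71°
|D| = √(298918² + 1224²) ≈ 2.9892e+05, ∠D ≈ 0.23°
∠H = 5.71° − 0.23° = 5.48°

5.5°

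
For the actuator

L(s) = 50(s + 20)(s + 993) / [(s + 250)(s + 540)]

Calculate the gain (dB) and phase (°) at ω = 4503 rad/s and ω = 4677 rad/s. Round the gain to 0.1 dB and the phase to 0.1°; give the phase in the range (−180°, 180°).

ω = 4503: 34.1 dB, -2.7°; ω = 4677: 34.1 dB, -2.6°

At s = jω = j4503:
zero (s+20): 20 + j4503 → |·| = √(20²+4503²) = √20277409 ≈ 4503, ∠ = arctan(4503/20) ≈ 89.75°
zero (s+993): 993 + j4503 → |·| = √(993²+4503²) = √21263058 ≈ 4611.2, ∠ = arctan(4503/993) ≈ 77.56°
pole (s+250): 250 + j4503 → |·| = √(250²+4503²) = √20339509 ≈ 4509.9, ∠ = arctan(4503/250) ≈ 86.82°
pole (s+540): 540 + j4503 → |·| = √(540²+4503²) = √20568609 ≈ 4535.3, ∠ = arctan(4503/540) ≈ 83.16°
|L| = 50 · 2.0764e+07 / 2.0454e+07 ≈ 50.758
Gain = 20 log₁₀(50.758) ≈ 34.11 dB
∠L = 167.31° − 169.98° = -2.67°

At s = jω = j4677:
zero (s+20): 20 + j4677 → |·| = √(20²+4677²) = √21874729 ≈ 4677, ∠ = arctan(4677/20) ≈ 89.75°
zero (s+993): 993 + j4677 → |·| = √(993²+4677²) = √22860378 ≈ 4781.3, ∠ = arctan(4677/993) ≈ 78.01°
pole (s+250): 250 + j4677 → |·| = √(250²+4677²) = √21936829 ≈ 4683.7, ∠ = arctan(4677/250) ≈ 86.94°
pole (s+540): 540 + j4677 → |·| = √(540²+4677²) = √22165929 ≈ 4708.1, ∠ = arctan(4677/540) ≈ 83.41°
|L| = 50 · 2.2362e+07 / 2.2051e+07 ≈ 50.705
Gain = 20 log₁₀(50.705) ≈ 34.10 dB
∠L = 167.76° − 170.35° = -2.59°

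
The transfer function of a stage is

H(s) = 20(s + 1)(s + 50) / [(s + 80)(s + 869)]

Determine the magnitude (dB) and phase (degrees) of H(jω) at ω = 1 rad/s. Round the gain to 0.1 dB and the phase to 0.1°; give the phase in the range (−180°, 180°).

At s = jω = j1:
zero (s+1): 1 + j1 → |·| = √(1²+1²) = √2 ≈ 1.4142, ∠ = arctan(1/1) ≈ 45.00°
zero (s+50): 50 + j1 → |·| = √(50²+1²) = √2501 ≈ 50.01, ∠ = arctan(1/50) ≈ 1.15°
pole (s+80): 80 + j1 → |·| = √(80²+1²) = √6401 ≈ 80.006, ∠ = arctan(1/80) ≈ 0.72°
pole (s+869): 869 + j1 → |·| = √(869²+1²) = √755162 ≈ 869, ∠ = arctan(1/869) ≈ 0.07°
|H| = 20 · 70.724 / 69525 ≈ 0.020345
Gain = 20 log₁₀(0.020345) ≈ -33.83 dB
∠H = 46.15° − 0.79° = 45.36°

-33.8 dB, 45.4°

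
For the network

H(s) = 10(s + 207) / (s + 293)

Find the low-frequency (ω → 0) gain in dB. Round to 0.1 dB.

H(0) = 10·207 / (293) ≈ 7.0648
20 log₁₀(7.0648) ≈ 16.98 dB

17.0 dB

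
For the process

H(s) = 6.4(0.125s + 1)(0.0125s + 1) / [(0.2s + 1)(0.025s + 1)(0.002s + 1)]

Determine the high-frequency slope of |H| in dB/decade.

Each pole contributes −20 dB/decade at high frequency; each zero contributes +20 dB/decade.
Net: 2 zero(s) − 3 pole(s) → -20 dB/decade.

-20 dB/decade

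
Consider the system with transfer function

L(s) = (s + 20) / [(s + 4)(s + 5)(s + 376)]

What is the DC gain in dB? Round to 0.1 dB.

L(0) = 1·20 / (4·5·376) ≈ 0.0026596
20 log₁₀(0.0026596) ≈ -51.50 dB

-51.5 dB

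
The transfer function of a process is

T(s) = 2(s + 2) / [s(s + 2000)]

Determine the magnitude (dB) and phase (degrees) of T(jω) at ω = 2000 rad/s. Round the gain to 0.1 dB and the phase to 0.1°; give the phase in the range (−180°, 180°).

-63.0 dB, -45.1°

At s = jω = j2000:
zero (s+2): 2 + j2000 → |·| = √(2²+2000²) = √4000004 ≈ 2000, ∠ = arctan(2000/2) ≈ 89.94°
pole (s+2000): 2000 + j2000 → |·| = √(2000²+2000²) = √8000000 ≈ 2828.4, ∠ = arctan(2000/2000) ≈ 45.00°
pole at origin: |s| = 2000, ∠ = 90.00° (in denominator)
|T| = 2 · 2000 / 5.6568e+06 ≈ 0.00070711
Gain = 20 log₁₀(0.00070711) ≈ -63.01 dB
∠T = 89.94° − 135.00° = -45.06°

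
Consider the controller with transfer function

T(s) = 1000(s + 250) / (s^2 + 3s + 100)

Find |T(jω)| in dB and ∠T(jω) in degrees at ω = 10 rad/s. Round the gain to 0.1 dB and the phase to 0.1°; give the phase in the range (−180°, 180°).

At s = jω = j10:
zero (s+250): 250 + j10 → |·| = √(250²+10²) = √62600 ≈ 250.2, ∠ = arctan(10/250) ≈ 2.29°
quadratic: (j10)² + 3·j10 + 100 = 0 + j30 → |·| ≈ 30, ∠ ≈ 90.00°
|T| = 1000 · 250.2 / 30 ≈ 8340
Gain = 20 log₁₀(8340) ≈ 78.42 dB
∠T = 2.29° − 90.00° = -87.71°

78.4 dB, -87.7°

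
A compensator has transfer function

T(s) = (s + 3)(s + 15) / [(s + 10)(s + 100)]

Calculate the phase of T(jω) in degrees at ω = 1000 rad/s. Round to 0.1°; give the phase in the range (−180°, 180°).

At s = jω = j1000:
zero (s+3): 3 + j1000 → |·| = √(3²+1000²) = √1000009 ≈ 1000, ∠ = arctan(1000/3) ≈ 89.83°
zero (s+15): 15 + j1000 → |·| = √(15²+1000²) = √1000225 ≈ 1000.1, ∠ = arctan(1000/15) ≈ 89.14°
pole (s+10): 10 + j1000 → |·| = √(10²+1000²) = √1000100 ≈ 1000, ∠ = arctan(1000/10) ≈ 89.43°
pole (s+100): 100 + j1000 → |·| = √(100²+1000²) = √1010000 ≈ 1005, ∠ = arctan(1000/100) ≈ 84.29°
∠T = 178.97° − 173.72° = 5.25°

5.3°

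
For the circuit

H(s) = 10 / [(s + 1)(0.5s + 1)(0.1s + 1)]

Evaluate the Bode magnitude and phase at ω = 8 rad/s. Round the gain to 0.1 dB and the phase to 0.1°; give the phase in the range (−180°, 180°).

-12.6 dB, 162.5°

At ω = 8 rad/s:
pole (1 + j8·1) = 1 + j8 → |·| ≈ 8.0623, ∠ ≈ 82.87°
pole (1 + j8·0.5) = 1 + j4 → |·| ≈ 4.1231, ∠ ≈ 75.96°
pole (1 + j8·0.1) = 1 + j0.8 → |·| ≈ 1.2806, ∠ ≈ 38.66°
|H| = 10 · 1 / (8.0623 · 4.1231 · 1.2806) ≈ 0.23491
Gain = 20 log₁₀(0.23491) ≈ -12.58 dB
∠H = (0°) − (82.87° + 75.96° + 38.66°) = -197.49° ≡ 162.51° (principal value)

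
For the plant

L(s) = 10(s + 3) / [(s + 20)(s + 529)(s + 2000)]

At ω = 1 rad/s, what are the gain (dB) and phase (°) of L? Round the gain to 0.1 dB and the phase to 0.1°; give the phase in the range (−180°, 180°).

-116.5 dB, 15.4°

At s = jω = j1:
zero (s+3): 3 + j1 → |·| = √(3²+1²) = √10 ≈ 3.1623, ∠ = arctan(1/3) ≈ 18.43°
pole (s+20): 20 + j1 → |·| = √(20²+1²) = √401 ≈ 20.025, ∠ = arctan(1/20) ≈ 2.86°
pole (s+529): 529 + j1 → |·| = √(529²+1²) = √279842 ≈ 529, ∠ = arctan(1/529) ≈ 0.11°
pole (s+2000): 2000 + j1 → |·| = √(2000²+1²) = √4000001 ≈ 2000, ∠ = arctan(1/2000) ≈ 0.03°
|L| = 10 · 3.1623 / 2.1186e+07 ≈ 1.4926e-06
Gain = 20 log₁₀(1.4926e-06) ≈ -116.52 dB
∠L = 18.43° − 3.00° = 15.43°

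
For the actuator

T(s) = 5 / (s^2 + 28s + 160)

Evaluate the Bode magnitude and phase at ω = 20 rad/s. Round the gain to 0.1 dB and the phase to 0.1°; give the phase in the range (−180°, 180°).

Substitute s = j20:
Numerator: 5 = 5 + j0
Denominator: (j20)^2 + 28(j20) + 160 = -240 + j560
|N| = √(5² + 0²) ≈ 5, ∠N ≈ 0.00°
|D| = √(240² + 560²) ≈ 609.26, ∠D ≈ 113.20°
|T| = 5 / 609.26 ≈ 0.0082067
Gain = 20 log₁₀(0.0082067) ≈ -41.72 dB
∠T = 0.00° − 113.20° = -113.20°

-41.7 dB, -113.2°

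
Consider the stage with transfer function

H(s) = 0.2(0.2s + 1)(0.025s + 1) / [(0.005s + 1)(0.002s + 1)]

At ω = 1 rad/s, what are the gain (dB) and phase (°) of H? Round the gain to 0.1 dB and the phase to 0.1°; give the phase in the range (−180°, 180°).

-13.8 dB, 12.3°

At ω = 1 rad/s:
zero (1 + j1·0.2) = 1 + j0.2 → |·| ≈ 1.0198, ∠ ≈ 11.31°
zero (1 + j1·0.025) = 1 + j0.025 → |·| ≈ 1.0003, ∠ ≈ 1.43°
pole (1 + j1·0.005) = 1 + j0.005 → |·| ≈ 1, ∠ ≈ 0.29°
pole (1 + j1·0.002) = 1 + j0.002 → |·| ≈ 1, ∠ ≈ 0.11°
|H| = 0.2 · 1.0198 · 1.0003 / (1 · 1) ≈ 0.20402
Gain = 20 log₁₀(0.20402) ≈ -13.81 dB
∠H = (11.31° + 1.43°) − (0.29° + 0.11°) = 12.34°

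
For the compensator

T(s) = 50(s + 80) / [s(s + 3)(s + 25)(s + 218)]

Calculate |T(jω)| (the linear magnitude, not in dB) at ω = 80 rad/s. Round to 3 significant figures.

At s = jω = j80:
zero (s+80): 80 + j80 → |·| = √(80²+80²) = √12800 ≈ 113.14, ∠ = arctan(80/80) ≈ 45.00°
pole (s+3): 3 + j80 → |·| = √(3²+80²) = √6409 ≈ 80.056, ∠ = arctan(80/3) ≈ 87.85°
pole (s+25): 25 + j80 → |·| = √(25²+80²) = √7025 ≈ 83.815, ∠ = arctan(80/25) ≈ 72.65°
pole (s+218): 218 + j80 → |·| = √(218²+80²) = √53924 ≈ 232.22, ∠ = arctan(80/218) ≈ 20.15°
pole at origin: |s| = 80, ∠ = 90.00° (in denominator)
|T| = 50 · 113.14 / 1.2465e+08 ≈ 4.5383e-05

4.54e-05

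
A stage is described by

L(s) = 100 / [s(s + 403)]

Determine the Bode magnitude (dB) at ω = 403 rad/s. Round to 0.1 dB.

-67.2 dB

At s = jω = j403:
pole (s+403): 403 + j403 → |·| = √(403²+403²) = √324818 ≈ 569.93, ∠ = arctan(403/403) ≈ 45.00°
pole at origin: |s| = 403, ∠ = 90.00° (in denominator)
|L| = 100 / 2.2968e+05 ≈ 0.00043539
Gain = 20 log₁₀(0.00043539) ≈ -67.22 dB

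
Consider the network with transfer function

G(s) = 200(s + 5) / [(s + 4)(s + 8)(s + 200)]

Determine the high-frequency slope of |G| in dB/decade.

Each pole contributes −20 dB/decade at high frequency; each zero contributes +20 dB/decade.
Net: 1 zero(s) − 3 pole(s) → -40 dB/decade.

-40 dB/decade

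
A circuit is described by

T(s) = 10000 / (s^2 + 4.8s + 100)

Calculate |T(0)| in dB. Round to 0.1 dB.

40.0 dB

T(0) = 10000 / 100 = 100
20 log₁₀(100) ≈ 40.00 dB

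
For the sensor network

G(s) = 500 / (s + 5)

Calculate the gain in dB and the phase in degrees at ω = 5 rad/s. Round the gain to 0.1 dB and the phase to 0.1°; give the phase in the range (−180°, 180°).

Substitute s = j5:
Numerator: 500 = 500 + j0
Denominator: (j5) + 5 = 5 + j5
|N| = √(500² + 0²) ≈ 500, ∠N ≈ 0.00°
|D| = √(5² + 5²) ≈ 7.0711, ∠D ≈ 45.00°
|G| = 500 / 7.0711 ≈ 70.71
Gain = 20 log₁₀(70.71) ≈ 36.99 dB
∠G = 0.00° − 45.00° = -45.00°

37.0 dB, -45.0°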